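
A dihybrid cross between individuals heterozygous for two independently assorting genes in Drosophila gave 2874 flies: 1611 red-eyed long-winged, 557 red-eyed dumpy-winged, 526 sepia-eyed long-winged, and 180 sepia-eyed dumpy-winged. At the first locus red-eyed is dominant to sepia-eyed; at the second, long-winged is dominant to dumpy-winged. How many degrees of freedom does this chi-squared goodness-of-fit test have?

A dihybrid F₂ with independent assortment and complete dominance at both loci gives a 9:3:3:1 phenotypic ratio.
A goodness-of-fit test with 4 phenotype classes has df = 4 − 1 = 3.

3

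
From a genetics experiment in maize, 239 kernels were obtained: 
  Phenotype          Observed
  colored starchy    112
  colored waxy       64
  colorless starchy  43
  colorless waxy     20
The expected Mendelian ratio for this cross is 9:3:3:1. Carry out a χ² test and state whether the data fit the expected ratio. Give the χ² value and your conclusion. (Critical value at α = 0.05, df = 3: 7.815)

The 9:3:3:1 ratio has 16 parts, so with N = 239 the expected counts are:
  colored starchy: 239 × 9/16 = 134.4375
  colored waxy: 239 × 3/16 = 44.8125
  colorless starchy: 239 × 3/16 = 44.8125
  colorless waxy: 239 × 1/16 = 14.9375
χ² = Σ (O − E)² / E
  colored starchy: (112 − 134.4375)² / 134.4375 = 3.7448
  colored waxy: (64 − 44.8125)² / 44.8125 = 8.2156
  colorless starchy: (43 − 44.8125)² / 44.8125 = 0.0733
  colorless waxy: (20 − 14.9375)² / 14.9375 = 1.7157
χ² = 3.7448 + 8.2156 + 0.0733 + 1.7157 = 13.7494 ≈ 13.749
Degrees of freedom = 4 − 1 = 3; critical value at α = 0.05 is 7.815.
Since 13.749 > 7.815, we reject the null hypothesis — the data do not fit the 9:3:3:1 ratio.

13.749; not consistent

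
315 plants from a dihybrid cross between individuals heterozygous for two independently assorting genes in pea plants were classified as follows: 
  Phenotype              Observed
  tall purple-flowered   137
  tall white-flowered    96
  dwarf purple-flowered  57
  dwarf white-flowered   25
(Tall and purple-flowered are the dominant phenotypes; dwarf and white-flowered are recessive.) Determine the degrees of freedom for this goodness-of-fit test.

3

A dihybrid F₂ with independent assortment and complete dominance at both loci gives a 9:3:3:1 phenotypic ratio.
A goodness-of-fit test with 4 phenotype classes has df = 4 − 1 = 3.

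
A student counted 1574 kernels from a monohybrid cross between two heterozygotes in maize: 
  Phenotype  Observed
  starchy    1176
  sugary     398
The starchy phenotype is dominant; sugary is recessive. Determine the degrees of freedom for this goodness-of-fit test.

1

For a monohybrid cross between heterozygotes with complete dominance, the expected phenotypic ratio is 3:1.
A goodness-of-fit test with 2 phenotype classes has df = 2 − 1 = 1.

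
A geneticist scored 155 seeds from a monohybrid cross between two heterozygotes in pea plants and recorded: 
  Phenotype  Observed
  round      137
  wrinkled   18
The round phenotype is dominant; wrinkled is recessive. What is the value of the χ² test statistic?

For a monohybrid cross between heterozygotes with complete dominance, the expected phenotypic ratio is 3:1.
The 3:1 ratio has 4 parts, so with N = 155 the expected counts are:
  round: 155 × 3/4 = 116.25
  wrinkled: 155 × 1/4 = 38.75
χ² = Σ (O − E)² / E
  round: (137 − 116.25)² / 116.25 = 3.7038
  wrinkled: (18 − 38.75)² / 38.75 = 11.1113
χ² = 3.7038 + 11.1113 = 14.8151 ≈ 14.815

14.815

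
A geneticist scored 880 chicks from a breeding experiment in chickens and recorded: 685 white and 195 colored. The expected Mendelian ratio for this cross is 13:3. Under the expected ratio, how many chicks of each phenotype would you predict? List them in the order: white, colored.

Expected counts for N = 880 under a 13:3 ratio (total parts = 16):
  white: 880 × 13/16 = 715
  colored: 880 × 3/16 = 165

715, 165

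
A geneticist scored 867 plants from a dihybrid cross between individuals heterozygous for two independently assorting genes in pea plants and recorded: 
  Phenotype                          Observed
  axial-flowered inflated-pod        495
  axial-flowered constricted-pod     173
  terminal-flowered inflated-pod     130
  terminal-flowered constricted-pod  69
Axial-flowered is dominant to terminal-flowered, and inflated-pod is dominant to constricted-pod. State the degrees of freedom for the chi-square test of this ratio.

A dihybrid F₂ with independent assortment and complete dominance at both loci gives a 9:3:3:1 phenotypic ratio.
A goodness-of-fit test with 4 phenotype classes has df = 4 − 1 = 3.

3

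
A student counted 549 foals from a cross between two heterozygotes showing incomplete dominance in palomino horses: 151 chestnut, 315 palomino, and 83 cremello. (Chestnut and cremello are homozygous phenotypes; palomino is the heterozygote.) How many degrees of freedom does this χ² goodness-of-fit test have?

With incomplete dominance, a heterozygote × heterozygote cross gives a 1:2:1 phenotypic ratio.
A goodness-of-fit test with 3 phenotype classes has df = 3 − 1 = 2.

2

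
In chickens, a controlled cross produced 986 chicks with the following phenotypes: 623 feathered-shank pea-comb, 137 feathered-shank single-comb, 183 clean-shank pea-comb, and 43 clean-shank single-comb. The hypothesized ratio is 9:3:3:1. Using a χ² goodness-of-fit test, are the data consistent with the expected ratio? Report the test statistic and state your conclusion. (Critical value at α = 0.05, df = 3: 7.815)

Expected counts for N = 986 under a 9:3:3:1 ratio (total parts = 16):
  feathered-shank pea-comb: 986 × 9/16 = 554.625
  feathered-shank single-comb: 986 × 3/16 = 184.875
  clean-shank pea-comb: 986 × 3/16 = 184.875
  clean-shank single-comb: 986 × 1/16 = 61.625
χ² = Σ (O − E)² / E
  feathered-shank pea-comb: (623 − 554.625)² / 554.625 = 8.4294
  feathered-shank single-comb: (137 − 184.875)² / 184.875 = 12.3977
  clean-shank pea-comb: (183 − 184.875)² / 184.875 = 0.0190
  clean-shank single-comb: (43 − 61.625)² / 61.625 = 5.6291
χ² = 8.4294 + 12.3977 + 0.0190 + 5.6291 = 26.4752 ≈ 26.475
Degrees of freedom = 4 − 1 = 3; critical value at α = 0.05 is 7.815.
Since 26.475 > 7.815, we reject the null hypothesis — the data do not fit the 9:3:3:1 ratio.

26.475; not consistent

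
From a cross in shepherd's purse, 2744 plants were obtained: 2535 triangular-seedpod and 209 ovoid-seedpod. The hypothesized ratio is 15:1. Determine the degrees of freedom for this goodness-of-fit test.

A goodness-of-fit test with 2 phenotype classes has df = 2 − 1 = 1.

1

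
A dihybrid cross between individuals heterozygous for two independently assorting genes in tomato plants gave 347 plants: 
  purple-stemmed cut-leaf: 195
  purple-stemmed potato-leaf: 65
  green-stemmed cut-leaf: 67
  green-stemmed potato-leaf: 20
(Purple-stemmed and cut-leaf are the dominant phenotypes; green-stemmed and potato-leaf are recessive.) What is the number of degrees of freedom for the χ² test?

3

A dihybrid F₂ with independent assortment and complete dominance at both loci gives a 9:3:3:1 phenotypic ratio.
A goodness-of-fit test with 4 phenotype classes has df = 4 − 1 = 3.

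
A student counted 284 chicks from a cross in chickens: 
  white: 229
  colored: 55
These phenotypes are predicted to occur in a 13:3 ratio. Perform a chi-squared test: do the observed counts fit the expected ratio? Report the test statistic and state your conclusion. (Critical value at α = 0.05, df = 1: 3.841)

0.071; consistent

Under the 13:3 hypothesis (Σ ratio = 16, N = 284):
  white: 284 × 13/16 = 230.75
  colored: 284 × 3/16 = 53.25
χ² = Σ (O − E)² / E
  white: (229 − 230.75)² / 230.75 = 0.0133
  colored: (55 − 53.25)² / 53.25 = 0.0575
χ² = 0.0133 + 0.0575 = 0.0708 ≈ 0.071
Degrees of freedom = 2 − 1 = 1; critical value at α = 0.05 is 3.841.
Since 0.071 < 3.841, we fail to reject the null hypothesis — the data are consistent with the 13:3 ratio.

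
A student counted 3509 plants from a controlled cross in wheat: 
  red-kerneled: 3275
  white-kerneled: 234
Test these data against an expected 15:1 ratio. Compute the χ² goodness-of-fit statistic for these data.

Total ratio parts = 16. Expected numbers out of 3509:
  red-kerneled: 3509 × 15/16 = 3289.6875
  white-kerneled: 3509 × 1/16 = 219.3125
χ² = Σ (O − E)² / E
  red-kerneled: (3275 − 3289.6875)² / 3289.6875 = 0.0656
  white-kerneled: (234 − 219.3125)² / 219.3125 = 0.9836
χ² = 0.0656 + 0.9836 = 1.0492 ≈ 1.049

1.049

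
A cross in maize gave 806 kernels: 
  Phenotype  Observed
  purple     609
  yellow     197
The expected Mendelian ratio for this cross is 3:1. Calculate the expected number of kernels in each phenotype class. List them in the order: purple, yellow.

604.5, 201.5

Under the 3:1 hypothesis (Σ ratio = 4, N = 806):
  purple: 806 × 3/4 = 604.5
  yellow: 806 × 1/4 = 201.5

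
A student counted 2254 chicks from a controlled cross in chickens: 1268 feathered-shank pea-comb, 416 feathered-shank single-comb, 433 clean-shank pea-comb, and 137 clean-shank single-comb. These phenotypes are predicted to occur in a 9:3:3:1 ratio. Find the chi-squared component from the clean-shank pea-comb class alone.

0.255

Expected counts for N = 2254 under a 9:3:3:1 ratio (total parts = 16):
  feathered-shank pea-comb: 2254 × 9/16 = 1267.875
  feathered-shank single-comb: 2254 × 3/16 = 422.625
  clean-shank pea-comb: 2254 × 3/16 = 422.625
  clean-shank single-comb: 2254 × 1/16 = 140.875
Contribution of clean-shank pea-comb: (433 − 422.625)² / 422.625 = 0.2547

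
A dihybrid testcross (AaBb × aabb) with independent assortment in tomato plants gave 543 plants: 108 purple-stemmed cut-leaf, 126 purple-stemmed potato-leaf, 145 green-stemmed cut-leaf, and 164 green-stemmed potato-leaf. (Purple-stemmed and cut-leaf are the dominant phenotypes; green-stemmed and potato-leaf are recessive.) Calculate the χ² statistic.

12.882

A dihybrid testcross with independent assortment gives a 1:1:1:1 ratio.
Total ratio parts = 4. Expected numbers out of 543:
  purple-stemmed cut-leaf: 543 × 1/4 = 135.75
  purple-stemmed potato-leaf: 543 × 1/4 = 135.75
  green-stemmed cut-leaf: 543 × 1/4 = 135.75
  green-stemmed potato-leaf: 543 × 1/4 = 135.75
χ² = Σ (O − E)² / E
  purple-stemmed cut-leaf: (108 − 135.75)² / 135.75 = 5.6727
  purple-stemmed potato-leaf: (126 − 135.75)² / 135.75 = 0.7003
  green-stemmed cut-leaf: (145 − 135.75)² / 135.75 = 0.6303
  green-stemmed potato-leaf: (164 − 135.75)² / 135.75 = 5.8789
χ² = 5.6727 + 0.7003 + 0.6303 + 5.8789 = 12.8822 ≈ 12.882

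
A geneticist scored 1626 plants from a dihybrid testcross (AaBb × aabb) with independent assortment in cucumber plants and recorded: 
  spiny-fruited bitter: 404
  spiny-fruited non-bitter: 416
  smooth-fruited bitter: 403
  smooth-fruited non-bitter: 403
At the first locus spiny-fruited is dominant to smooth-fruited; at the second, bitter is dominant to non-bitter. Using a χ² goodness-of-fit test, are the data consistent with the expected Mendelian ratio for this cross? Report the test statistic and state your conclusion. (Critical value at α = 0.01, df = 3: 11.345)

A dihybrid testcross with independent assortment gives a 1:1:1:1 ratio.
Under the 1:1:1:1 hypothesis (Σ ratio = 4, N = 1626):
  spiny-fruited bitter: 1626 × 1/4 = 406.5
  spiny-fruited non-bitter: 1626 × 1/4 = 406.5
  smooth-fruited bitter: 1626 × 1/4 = 406.5
  smooth-fruited non-bitter: 1626 × 1/4 = 406.5
χ² = Σ (O − E)² / E
  spiny-fruited bitter: (404 − 406.5)² / 406.5 = 0.0154
  spiny-fruited non-bitter: (416 − 406.5)² / 406.5 = 0.2220
  smooth-fruited bitter: (403 − 406.5)² / 406.5 = 0.0301
  smooth-fruited non-bitter: (403 − 406.5)² / 406.5 = 0.0301
χ² = 0.0154 + 0.2220 + 0.0301 + 0.0301 = 0.2976 ≈ 0.298
Degrees of freedom = 4 − 1 = 3; critical value at α = 0.01 is 11.345.
Since 0.298 < 11.345, we fail to reject the null hypothesis — the data are consistent with the 1:1:1:1 ratio.

0.298; consistent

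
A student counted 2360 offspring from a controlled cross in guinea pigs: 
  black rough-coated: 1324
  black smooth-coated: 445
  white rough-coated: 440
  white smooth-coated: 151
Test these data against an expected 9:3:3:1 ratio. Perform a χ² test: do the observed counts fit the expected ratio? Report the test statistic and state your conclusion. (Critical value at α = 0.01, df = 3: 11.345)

Under the 9:3:3:1 hypothesis (Σ ratio = 16, N = 2360):
  black rough-coated: 2360 × 9/16 = 1327.5
  black smooth-coated: 2360 × 3/16 = 442.5
  white rough-coated: 2360 × 3/16 = 442.5
  white smooth-coated: 2360 × 1/16 = 147.5
χ² = Σ (O − E)² / E
  black rough-coated: (1324 − 1327.5)² / 1327.5 = 0.0092
  black smooth-coated: (445 − 442.5)² / 442.5 = 0.0141
  white rough-coated: (440 − 442.5)² / 442.5 = 0.0141
  white smooth-coated: (151 − 147.5)² / 147.5 = 0.0831
χ² = 0.0092 + 0.0141 + 0.0141 + 0.0831 = 0.1205 ≈ 0.121
Degrees of freedom = 4 − 1 = 3; critical value at α = 0.01 is 11.345.
Since 0.121 < 11.345, we fail to reject the null hypothesis — the data are consistent with the 9:3:3:1 ratio.

0.121; consistent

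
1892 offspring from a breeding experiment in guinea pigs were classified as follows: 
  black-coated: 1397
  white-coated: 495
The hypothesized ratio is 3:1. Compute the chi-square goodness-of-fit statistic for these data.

1.364

Total ratio parts = 4. Expected numbers out of 1892:
  black-coated: 1892 × 3/4 = 1419
  white-coated: 1892 × 1/4 = 473
χ² = Σ (O − E)² / E
  black-coated: (1397 − 1419)² / 1419 = 0.3411
  white-coated: (495 − 473)² / 473 = 1.0233
χ² = 0.3411 + 1.0233 = 1.3644 ≈ 1.364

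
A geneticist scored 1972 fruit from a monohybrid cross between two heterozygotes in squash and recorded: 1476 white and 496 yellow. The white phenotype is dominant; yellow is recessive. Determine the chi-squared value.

For a monohybrid cross between heterozygotes with complete dominance, the expected phenotypic ratio is 3:1.
Total ratio parts = 4. Expected numbers out of 1972:
  white: 1972 × 3/4 = 1479
  yellow: 1972 × 1/4 = 493
χ² = Σ (O − E)² / E
  white: (1476 − 1479)² / 1479 = 0.0061
  yellow: (496 − 493)² / 493 = 0.0183
χ² = 0.0061 + 0.0183 = 0.0244 ≈ 0.024

0.024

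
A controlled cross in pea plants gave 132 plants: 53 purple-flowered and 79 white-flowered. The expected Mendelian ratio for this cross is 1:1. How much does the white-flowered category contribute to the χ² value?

2.561

Total ratio parts = 2. Expected numbers out of 132:
  purple-flowered: 132 × 1/2 = 66
  white-flowered: 132 × 1/2 = 66
Contribution of white-flowered: (79 − 66)² / 66 = 2.5606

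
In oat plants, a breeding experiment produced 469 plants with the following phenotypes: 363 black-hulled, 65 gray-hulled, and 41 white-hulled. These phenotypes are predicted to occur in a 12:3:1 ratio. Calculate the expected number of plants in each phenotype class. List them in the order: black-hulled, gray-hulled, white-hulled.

351.75, 87.9375, 29.3125

Expected counts for N = 469 under a 12:3:1 ratio (total parts = 16):
  black-hulled: 469 × 12/16 = 351.75
  gray-hulled: 469 × 3/16 = 87.9375
  white-hulled: 469 × 1/16 = 29.3125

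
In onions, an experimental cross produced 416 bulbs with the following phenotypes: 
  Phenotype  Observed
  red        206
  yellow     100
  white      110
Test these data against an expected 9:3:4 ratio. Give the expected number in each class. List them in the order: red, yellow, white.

234, 78, 104

Expected counts for N = 416 under a 9:3:4 ratio (total parts = 16):
  red: 416 × 9/16 = 234
  yellow: 416 × 3/16 = 78
  white: 416 × 4/16 = 104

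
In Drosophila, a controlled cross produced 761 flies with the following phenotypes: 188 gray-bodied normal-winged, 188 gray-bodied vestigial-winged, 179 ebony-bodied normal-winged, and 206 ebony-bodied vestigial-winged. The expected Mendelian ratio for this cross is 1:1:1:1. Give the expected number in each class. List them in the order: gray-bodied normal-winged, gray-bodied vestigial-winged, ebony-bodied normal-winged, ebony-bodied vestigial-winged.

The 1:1:1:1 ratio has 4 parts, so with N = 761 the expected counts are:
  gray-bodied normal-winged: 761 × 1/4 = 190.25
  gray-bodied vestigial-winged: 761 × 1/4 = 190.25
  ebony-bodied normal-winged: 761 × 1/4 = 190.25
  ebony-bodied vestigial-winged: 761 × 1/4 = 190.25

190.25, 190.25, 190.25, 190.25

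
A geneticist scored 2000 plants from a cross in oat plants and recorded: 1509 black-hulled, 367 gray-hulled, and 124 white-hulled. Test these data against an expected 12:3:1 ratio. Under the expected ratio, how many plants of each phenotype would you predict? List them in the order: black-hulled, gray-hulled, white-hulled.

1500, 375, 125

Total ratio parts = 16. Expected numbers out of 2000:
  black-hulled: 2000 × 12/16 = 1500
  gray-hulled: 2000 × 3/16 = 375
  white-hulled: 2000 × 1/16 = 125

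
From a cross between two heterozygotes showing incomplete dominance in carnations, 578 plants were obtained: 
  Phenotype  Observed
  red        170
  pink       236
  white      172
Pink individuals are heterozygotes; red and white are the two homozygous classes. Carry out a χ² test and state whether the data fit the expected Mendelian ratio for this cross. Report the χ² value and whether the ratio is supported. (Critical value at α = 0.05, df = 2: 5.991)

With incomplete dominance, a heterozygote × heterozygote cross gives a 1:2:1 phenotypic ratio.
The 1:2:1 ratio has 4 parts, so with N = 578 the expected counts are:
  red: 578 × 1/4 = 144.5
  pink: 578 × 2/4 = 289
  white: 578 × 1/4 = 144.5
χ² = Σ (O − E)² / E
  red: (170 − 144.5)² / 144.5 = 4.5000
  pink: (236 − 289)² / 289 = 9.7197
  white: (172 − 144.5)² / 144.5 = 5.2336
χ² = 4.5000 + 9.7197 + 5.2336 = 19.4533 ≈ 19.453
Degrees of freedom = 3 − 1 = 2; critical value at α = 0.05 is 5.991.
Since 19.453 > 5.991, we reject the null hypothesis — the data do not fit the 1:2:1 ratio.

19.453; not consistent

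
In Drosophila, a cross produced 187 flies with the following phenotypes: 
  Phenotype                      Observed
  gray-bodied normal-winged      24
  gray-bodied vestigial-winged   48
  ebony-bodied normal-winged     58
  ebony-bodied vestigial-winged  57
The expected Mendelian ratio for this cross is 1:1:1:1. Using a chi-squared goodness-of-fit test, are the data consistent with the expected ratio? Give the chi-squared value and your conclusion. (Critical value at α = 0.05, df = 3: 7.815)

16.059; not consistent

Under the 1:1:1:1 hypothesis (Σ ratio = 4, N = 187):
  gray-bodied normal-winged: 187 × 1/4 = 46.75
  gray-bodied vestigial-winged: 187 × 1/4 = 46.75
  ebony-bodied normal-winged: 187 × 1/4 = 46.75
  ebony-bodied vestigial-winged: 187 × 1/4 = 46.75
χ² = Σ (O − E)² / E
  gray-bodied normal-winged: (24 − 46.75)² / 46.75 = 11.0709
  gray-bodied vestigial-winged: (48 − 46.75)² / 46.75 = 0.0334
  ebony-bodied normal-winged: (58 − 46.75)² / 46.75 = 2.7072
  ebony-bodied vestigial-winged: (57 − 46.75)² / 46.75 = 2.2473
χ² = 11.0709 + 0.0334 + 2.7072 + 2.2473 = 16.0588 ≈ 16.059
Degrees of freedom = 4 − 1 = 3; critical value at α = 0.05 is 7.815.
Since 16.059 > 7.815, we reject the null hypothesis — the data do not fit the 1:1:1:1 ratio.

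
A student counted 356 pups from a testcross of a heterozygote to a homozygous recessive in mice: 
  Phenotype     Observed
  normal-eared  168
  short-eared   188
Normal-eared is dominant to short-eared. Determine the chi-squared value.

1.124

A testcross of a heterozygote (Aa × aa) gives a 1:1 phenotypic ratio.
Under the 1:1 hypothesis (Σ ratio = 2, N = 356):
  normal-eared: 356 × 1/2 = 178
  short-eared: 356 × 1/2 = 178
χ² = Σ (O − E)² / E
  normal-eared: (168 − 178)² / 178 = 0.5618
  short-eared: (188 − 178)² / 178 = 0.5618
χ² = 0.5618 + 0.5618 = 1.1236 ≈ 1.124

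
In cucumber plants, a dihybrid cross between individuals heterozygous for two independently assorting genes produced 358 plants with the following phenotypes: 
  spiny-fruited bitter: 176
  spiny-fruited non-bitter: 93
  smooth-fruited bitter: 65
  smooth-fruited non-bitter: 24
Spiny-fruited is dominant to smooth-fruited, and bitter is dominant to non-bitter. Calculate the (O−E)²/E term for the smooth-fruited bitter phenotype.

0.067

A dihybrid F₂ with independent assortment and complete dominance at both loci gives a 9:3:3:1 phenotypic ratio.
Under the 9:3:3:1 hypothesis (Σ ratio = 16, N = 358):
  spiny-fruited bitter: 358 × 9/16 = 201.375
  spiny-fruited non-bitter: 358 × 3/16 = 67.125
  smooth-fruited bitter: 358 × 3/16 = 67.125
  smooth-fruited non-bitter: 358 × 1/16 = 22.375
Contribution of smooth-fruited bitter: (65 − 67.125)² / 67.125 = 0.0673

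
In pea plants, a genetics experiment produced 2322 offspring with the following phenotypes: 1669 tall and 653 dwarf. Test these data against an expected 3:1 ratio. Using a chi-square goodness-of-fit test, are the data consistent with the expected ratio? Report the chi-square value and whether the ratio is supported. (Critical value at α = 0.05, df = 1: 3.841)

Total ratio parts = 4. Expected numbers out of 2322:
  tall: 2322 × 3/4 = 1741.5
  dwarf: 2322 × 1/4 = 580.5
χ² = Σ (O − E)² / E
  tall: (1669 − 1741.5)² / 1741.5 = 3.0182
  dwarf: (653 − 580.5)² / 580.5 = 9.0547
χ² = 3.0182 + 9.0547 = 12.0729 ≈ 12.073
Degrees of freedom = 2 − 1 = 1; critical value at α = 0.05 is 3.841.
Since 12.073 > 3.841, we reject the null hypothesis — the data do not fit the 3:1 ratio.

12.073; not consistent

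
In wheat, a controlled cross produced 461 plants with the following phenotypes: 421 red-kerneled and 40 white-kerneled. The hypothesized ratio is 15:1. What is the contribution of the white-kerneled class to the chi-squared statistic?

4.344

Total ratio parts = 16. Expected numbers out of 461:
  red-kerneled: 461 × 15/16 = 432.1875
  white-kerneled: 461 × 1/16 = 28.8125
Contribution of white-kerneled: (40 − 28.8125)² / 28.8125 = 4.3440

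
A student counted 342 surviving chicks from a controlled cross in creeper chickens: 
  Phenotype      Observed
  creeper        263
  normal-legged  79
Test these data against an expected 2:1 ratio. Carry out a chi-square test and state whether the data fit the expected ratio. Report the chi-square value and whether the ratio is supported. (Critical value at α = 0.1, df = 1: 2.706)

Under the 2:1 hypothesis (Σ ratio = 3, N = 342):
  creeper: 342 × 2/3 = 228
  normal-legged: 342 × 1/3 = 114
χ² = Σ (O − E)² / E
  creeper: (263 − 228)² / 228 = 5.3728
  normal-legged: (79 − 114)² / 114 = 10.7456
χ² = 5.3728 + 10.7456 = 16.1184 ≈ 16.118
Degrees of freedom = 2 − 1 = 1; critical value at α = 0.1 is 2.706.
Since 16.118 > 2.706, we reject the null hypothesis — the data do not fit the 2:1 ratio.

16.118; not consistent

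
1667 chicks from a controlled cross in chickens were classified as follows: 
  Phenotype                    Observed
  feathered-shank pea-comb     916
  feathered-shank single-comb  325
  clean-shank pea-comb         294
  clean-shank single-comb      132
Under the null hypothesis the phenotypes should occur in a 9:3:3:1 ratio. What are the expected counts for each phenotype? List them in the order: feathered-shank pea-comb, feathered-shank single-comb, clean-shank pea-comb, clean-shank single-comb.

937.6875, 312.5625, 312.5625, 104.1875

The 9:3:3:1 ratio has 16 parts, so with N = 1667 the expected counts are:
  feathered-shank pea-comb: 1667 × 9/16 = 937.6875
  feathered-shank single-comb: 1667 × 3/16 = 312.5625
  clean-shank pea-comb: 1667 × 3/16 = 312.5625
  clean-shank single-comb: 1667 × 1/16 = 104.1875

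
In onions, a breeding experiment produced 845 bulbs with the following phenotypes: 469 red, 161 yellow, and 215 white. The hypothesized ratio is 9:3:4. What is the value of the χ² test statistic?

0.192

Expected counts for N = 845 under a 9:3:4 ratio (total parts = 16):
  red: 845 × 9/16 = 475.3125
  yellow: 845 × 3/16 = 158.4375
  white: 845 × 4/16 = 211.25
χ² = Σ (O − E)² / E
  red: (469 − 475.3125)² / 475.3125 = 0.0838
  yellow: (161 − 158.4375)² / 158.4375 = 0.0414
  white: (215 − 211.25)² / 211.25 = 0.0666
χ² = 0.0838 + 0.0414 + 0.0666 = 0.1918 ≈ 0.192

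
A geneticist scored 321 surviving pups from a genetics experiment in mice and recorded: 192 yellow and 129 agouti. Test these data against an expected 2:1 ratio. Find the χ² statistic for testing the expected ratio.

Total ratio parts = 3. Expected numbers out of 321:
  yellow: 321 × 2/3 = 214
  agouti: 321 × 1/3 = 107
χ² = Σ (O − E)² / E
  yellow: (192 − 214)² / 214 = 2.2617
  agouti: (129 − 107)² / 107 = 4.5234
χ² = 2.2617 + 4.5234 = 6.7851 ≈ 6.785

6.785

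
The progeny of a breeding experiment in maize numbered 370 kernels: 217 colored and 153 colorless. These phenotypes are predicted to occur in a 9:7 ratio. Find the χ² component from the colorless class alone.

0.487

Under the 9:7 hypothesis (Σ ratio = 16, N = 370):
  colored: 370 × 9/16 = 208.125
  colorless: 370 × 7/16 = 161.875
Contribution of colorless: (153 − 161.875)² / 161.875 = 0.4866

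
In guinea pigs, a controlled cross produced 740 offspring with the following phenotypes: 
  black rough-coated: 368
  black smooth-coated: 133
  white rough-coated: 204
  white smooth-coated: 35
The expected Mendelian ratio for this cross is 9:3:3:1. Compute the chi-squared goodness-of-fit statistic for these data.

39.253

Total ratio parts = 16. Expected numbers out of 740:
  black rough-coated: 740 × 9/16 = 416.25
  black smooth-coated: 740 × 3/16 = 138.75
  white rough-coated: 740 × 3/16 = 138.75
  white smooth-coated: 740 × 1/16 = 46.25
χ² = Σ (O − E)² / E
  black rough-coated: (368 − 416.25)² / 416.25 = 5.5929
  black smooth-coated: (133 − 138.75)² / 138.75 = 0.2383
  white rough-coated: (204 − 138.75)² / 138.75 = 30.6851
  white smooth-coated: (35 − 46.25)² / 46.25 = 2.7365
χ² = 5.5929 + 0.2383 + 30.6851 + 2.7365 = 39.2528 ≈ 39.253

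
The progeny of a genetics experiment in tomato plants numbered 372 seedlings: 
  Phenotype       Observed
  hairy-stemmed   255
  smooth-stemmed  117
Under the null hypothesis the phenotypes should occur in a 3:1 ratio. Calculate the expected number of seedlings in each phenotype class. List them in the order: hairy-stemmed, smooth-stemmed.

Expected counts for N = 372 under a 3:1 ratio (total parts = 4):
  hairy-stemmed: 372 × 3/4 = 279
  smooth-stemmed: 372 × 1/4 = 93

279, 93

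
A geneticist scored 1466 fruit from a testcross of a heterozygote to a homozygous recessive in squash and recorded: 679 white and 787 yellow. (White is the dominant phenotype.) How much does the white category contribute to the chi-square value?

3.978

A testcross of a heterozygote (Aa × aa) gives a 1:1 phenotypic ratio.
Total ratio parts = 2. Expected numbers out of 1466:
  white: 1466 × 1/2 = 733
  yellow: 1466 × 1/2 = 733
Contribution of white: (679 − 733)² / 733 = 3.9782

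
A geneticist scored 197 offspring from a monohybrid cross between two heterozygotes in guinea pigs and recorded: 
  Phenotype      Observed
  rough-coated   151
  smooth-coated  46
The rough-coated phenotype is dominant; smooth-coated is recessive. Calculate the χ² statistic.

For a monohybrid cross between heterozygotes with complete dominance, the expected phenotypic ratio is 3:1.
The 3:1 ratio has 4 parts, so with N = 197 the expected counts are:
  rough-coated: 197 × 3/4 = 147.75
  smooth-coated: 197 × 1/4 = 49.25
χ² = Σ (O − E)² / E
  rough-coated: (151 − 147.75)² / 147.75 = 0.0715
  smooth-coated: (46 − 49.25)² / 49.25 = 0.2145
χ² = 0.0715 + 0.2145 = 0.286

0.286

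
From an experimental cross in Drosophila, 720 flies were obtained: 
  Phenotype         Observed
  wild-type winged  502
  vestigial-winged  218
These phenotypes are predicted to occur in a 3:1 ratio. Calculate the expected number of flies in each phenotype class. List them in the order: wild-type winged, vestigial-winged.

540, 180

Total ratio parts = 4. Expected numbers out of 720:
  wild-type winged: 720 × 3/4 = 540
  vestigial-winged: 720 × 1/4 = 180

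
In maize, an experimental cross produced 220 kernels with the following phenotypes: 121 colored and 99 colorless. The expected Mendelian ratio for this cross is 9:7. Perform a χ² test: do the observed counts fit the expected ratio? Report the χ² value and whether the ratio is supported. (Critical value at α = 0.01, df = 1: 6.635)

0.140; consistent

Total ratio parts = 16. Expected numbers out of 220:
  colored: 220 × 9/16 = 123.75
  colorless: 220 × 7/16 = 96.25
χ² = Σ (O − E)² / E
  colored: (121 − 123.75)² / 123.75 = 0.0611
  colorless: (99 − 96.25)² / 96.25 = 0.0786
χ² = 0.0611 + 0.0786 = 0.1397 ≈ 0.140
Degrees of freedom = 2 − 1 = 1; critical value at α = 0.01 is 6.635.
Since 0.140 < 6.635, we fail to reject the null hypothesis — the data are consistent with the 9:7 ratio.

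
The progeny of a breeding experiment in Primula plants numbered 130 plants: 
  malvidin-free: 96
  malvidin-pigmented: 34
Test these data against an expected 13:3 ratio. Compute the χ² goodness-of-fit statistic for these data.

4.678

Total ratio parts = 16. Expected numbers out of 130:
  malvidin-free: 130 × 13/16 = 105.625
  malvidin-pigmented: 130 × 3/16 = 24.375
χ² = Σ (O − E)² / E
  malvidin-free: (96 − 105.625)² / 105.625 = 0.8771
  malvidin-pigmented: (34 − 24.375)² / 24.375 = 3.8006
χ² = 0.8771 + 3.8006 = 4.6777 ≈ 4.678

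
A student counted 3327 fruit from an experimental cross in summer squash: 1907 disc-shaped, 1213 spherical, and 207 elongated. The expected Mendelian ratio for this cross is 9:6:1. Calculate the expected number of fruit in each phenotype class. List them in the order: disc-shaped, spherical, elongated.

1871.4375, 1247.625, 207.9375

The 9:6:1 ratio has 16 parts, so with N = 3327 the expected counts are:
  disc-shaped: 3327 × 9/16 = 1871.4375
  spherical: 3327 × 6/16 = 1247.625
  elongated: 3327 × 1/16 = 207.9375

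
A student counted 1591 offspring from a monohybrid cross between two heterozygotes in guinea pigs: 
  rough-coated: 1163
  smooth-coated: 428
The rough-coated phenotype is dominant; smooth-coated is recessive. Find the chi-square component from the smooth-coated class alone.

2.301

For a monohybrid cross between heterozygotes with complete dominance, the expected phenotypic ratio is 3:1.
Expected counts for N = 1591 under a 3:1 ratio (total parts = 4):
  rough-coated: 1591 × 3/4 = 1193.25
  smooth-coated: 1591 × 1/4 = 397.75
Contribution of smooth-coated: (428 − 397.75)² / 397.75 = 2.3006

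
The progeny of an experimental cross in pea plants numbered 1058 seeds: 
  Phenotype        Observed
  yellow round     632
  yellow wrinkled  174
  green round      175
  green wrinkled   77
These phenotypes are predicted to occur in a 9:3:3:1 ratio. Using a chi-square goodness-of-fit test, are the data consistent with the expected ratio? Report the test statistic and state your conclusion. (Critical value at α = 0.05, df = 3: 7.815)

Expected counts for N = 1058 under a 9:3:3:1 ratio (total parts = 16):
  yellow round: 1058 × 9/16 = 595.125
  yellow wrinkled: 1058 × 3/16 = 198.375
  green round: 1058 × 3/16 = 198.375
  green wrinkled: 1058 × 1/16 = 66.125
χ² = Σ (O − E)² / E
  yellow round: (632 − 595.125)² / 595.125 = 2.2848
  yellow wrinkled: (174 − 198.375)² / 198.375 = 2.9950
  green round: (175 − 198.375)² / 198.375 = 2.7543
  green wrinkled: (77 − 66.125)² / 66.125 = 1.7885
χ² = 2.2848 + 2.9950 + 2.7543 + 1.7885 = 9.8226 ≈ 9.823
Degrees of freedom = 4 − 1 = 3; critical value at α = 0.05 is 7.815.
Since 9.823 > 7.815, we reject the null hypothesis — the data do not fit the 9:3:3:1 ratio.

9.823; not consistent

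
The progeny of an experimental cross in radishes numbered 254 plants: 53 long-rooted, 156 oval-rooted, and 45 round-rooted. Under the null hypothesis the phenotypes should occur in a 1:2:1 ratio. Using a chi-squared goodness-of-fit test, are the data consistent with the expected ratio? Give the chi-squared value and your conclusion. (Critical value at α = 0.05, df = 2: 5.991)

13.748; not consistent

Under the 1:2:1 hypothesis (Σ ratio = 4, N = 254):
  long-rooted: 254 × 1/4 = 63.5
  oval-rooted: 254 × 2/4 = 127
  round-rooted: 254 × 1/4 = 63.5
χ² = Σ (O − E)² / E
  long-rooted: (53 − 63.5)² / 63.5 = 1.7362
  oval-rooted: (156 − 127)² / 127 = 6.6220
  round-rooted: (45 − 63.5)² / 63.5 = 5.3898
χ² = 1.7362 + 6.6220 + 5.3898 = 13.748
Degrees of freedom = 3 − 1 = 2; critical value at α = 0.05 is 5.991.
Since 13.748 > 5.991, we reject the null hypothesis — the data do not fit the 1:2:1 ratio.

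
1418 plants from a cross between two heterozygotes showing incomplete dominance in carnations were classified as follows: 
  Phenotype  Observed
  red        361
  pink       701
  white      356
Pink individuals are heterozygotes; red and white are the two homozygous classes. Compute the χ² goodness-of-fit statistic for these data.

0.216

With incomplete dominance, a heterozygote × heterozygote cross gives a 1:2:1 phenotypic ratio.
Total ratio parts = 4. Expected numbers out of 1418:
  red: 1418 × 1/4 = 354.5
  pink: 1418 × 2/4 = 709
  white: 1418 × 1/4 = 354.5
χ² = Σ (O − E)² / E
  red: (361 − 354.5)² / 354.5 = 0.1192
  pink: (701 − 709)² / 709 = 0.0903
  white: (356 − 354.5)² / 354.5 = 0.0063
χ² = 0.1192 + 0.0903 + 0.0063 = 0.2158 ≈ 0.216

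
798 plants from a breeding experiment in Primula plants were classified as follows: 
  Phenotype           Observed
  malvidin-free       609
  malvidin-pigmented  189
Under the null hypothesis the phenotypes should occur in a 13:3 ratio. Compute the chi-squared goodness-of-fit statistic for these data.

Expected counts for N = 798 under a 13:3 ratio (total parts = 16):
  malvidin-free: 798 × 13/16 = 648.375
  malvidin-pigmented: 798 × 3/16 = 149.625
χ² = Σ (O − E)² / E
  malvidin-free: (609 − 648.375)² / 648.375 = 2.3912
  malvidin-pigmented: (189 − 149.625)² / 149.625 = 10.3618
χ² = 2.3912 + 10.3618 = 12.753

12.753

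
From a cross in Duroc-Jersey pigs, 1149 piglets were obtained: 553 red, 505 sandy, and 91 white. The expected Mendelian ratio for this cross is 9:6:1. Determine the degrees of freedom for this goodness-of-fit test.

A goodness-of-fit test with 3 phenotype classes has df = 3 − 1 = 2.

2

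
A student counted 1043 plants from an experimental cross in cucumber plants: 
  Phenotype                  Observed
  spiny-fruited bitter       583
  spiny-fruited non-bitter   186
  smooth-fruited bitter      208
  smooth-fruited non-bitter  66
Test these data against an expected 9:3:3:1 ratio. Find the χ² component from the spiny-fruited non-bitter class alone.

The 9:3:3:1 ratio has 16 parts, so with N = 1043 the expected counts are:
  spiny-fruited bitter: 1043 × 9/16 = 586.6875
  spiny-fruited non-bitter: 1043 × 3/16 = 195.5625
  smooth-fruited bitter: 1043 × 3/16 = 195.5625
  smooth-fruited non-bitter: 1043 × 1/16 = 65.1875
Contribution of spiny-fruited non-bitter: (186 − 195.5625)² / 195.5625 = 0.4676

0.468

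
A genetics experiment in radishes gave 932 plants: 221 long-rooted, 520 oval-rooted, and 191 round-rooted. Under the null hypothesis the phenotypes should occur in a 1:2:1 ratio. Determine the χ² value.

14.446

Under the 1:2:1 hypothesis (Σ ratio = 4, N = 932):
  long-rooted: 932 × 1/4 = 233
  oval-rooted: 932 × 2/4 = 466
  round-rooted: 932 × 1/4 = 233
χ² = Σ (O − E)² / E
  long-rooted: (221 − 233)² / 233 = 0.6180
  oval-rooted: (520 − 466)² / 466 = 6.2575
  round-rooted: (191 − 233)² / 233 = 7.5708
χ² = 0.6180 + 6.2575 + 7.5708 = 14.4463 ≈ 14.446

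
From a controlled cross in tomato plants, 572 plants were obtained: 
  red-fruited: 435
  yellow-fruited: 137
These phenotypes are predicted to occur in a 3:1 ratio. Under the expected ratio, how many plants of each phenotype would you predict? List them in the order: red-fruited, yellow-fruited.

429, 143

The 3:1 ratio has 4 parts, so with N = 572 the expected counts are:
  red-fruited: 572 × 3/4 = 429
  yellow-fruited: 572 × 1/4 = 143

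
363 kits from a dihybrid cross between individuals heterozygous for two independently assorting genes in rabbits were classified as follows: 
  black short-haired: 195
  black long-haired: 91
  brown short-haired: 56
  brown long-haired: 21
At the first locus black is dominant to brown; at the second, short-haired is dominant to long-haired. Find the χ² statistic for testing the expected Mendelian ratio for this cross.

A dihybrid F₂ with independent assortment and complete dominance at both loci gives a 9:3:3:1 phenotypic ratio.
The 9:3:3:1 ratio has 16 parts, so with N = 363 the expected counts are:
  black short-haired: 363 × 9/16 = 204.1875
  black long-haired: 363 × 3/16 = 68.0625
  brown short-haired: 363 × 3/16 = 68.0625
  brown long-haired: 363 × 1/16 = 22.6875
χ² = Σ (O − E)² / E
  black short-haired: (195 − 204.1875)² / 204.1875 = 0.4134
  black long-haired: (91 − 68.0625)² / 68.0625 = 7.7301
  brown short-haired: (56 − 68.0625)² / 68.0625 = 2.1378
  brown long-haired: (21 − 22.6875)² / 22.6875 = 0.1255
χ² = 0.4134 + 7.7301 + 2.1378 + 0.1255 = 10.4068 ≈ 10.407

10.407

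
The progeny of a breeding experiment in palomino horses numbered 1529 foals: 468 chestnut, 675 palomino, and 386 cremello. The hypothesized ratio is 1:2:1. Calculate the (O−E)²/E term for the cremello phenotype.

0.037

Total ratio parts = 4. Expected numbers out of 1529:
  chestnut: 1529 × 1/4 = 382.25
  palomino: 1529 × 2/4 = 764.5
  cremello: 1529 × 1/4 = 382.25
Contribution of cremello: (386 − 382.25)² / 382.25 = 0.0368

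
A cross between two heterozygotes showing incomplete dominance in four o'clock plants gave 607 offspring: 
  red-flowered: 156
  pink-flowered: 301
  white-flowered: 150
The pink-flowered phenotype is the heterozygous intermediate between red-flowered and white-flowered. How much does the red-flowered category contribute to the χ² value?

0.119

With incomplete dominance, a heterozygote × heterozygote cross gives a 1:2:1 phenotypic ratio.
Total ratio parts = 4. Expected numbers out of 607:
  red-flowered: 607 × 1/4 = 151.75
  pink-flowered: 607 × 2/4 = 303.5
  white-flowered: 607 × 1/4 = 151.75
Contribution of red-flowered: (156 − 151.75)² / 151.75 = 0.1190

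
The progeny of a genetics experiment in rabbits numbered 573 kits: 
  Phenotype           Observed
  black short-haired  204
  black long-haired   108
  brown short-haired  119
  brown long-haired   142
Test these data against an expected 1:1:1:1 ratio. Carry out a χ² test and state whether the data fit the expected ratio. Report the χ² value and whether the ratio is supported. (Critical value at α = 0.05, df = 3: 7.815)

Under the 1:1:1:1 hypothesis (Σ ratio = 4, N = 573):
  black short-haired: 573 × 1/4 = 143.25
  black long-haired: 573 × 1/4 = 143.25
  brown short-haired: 573 × 1/4 = 143.25
  brown long-haired: 573 × 1/4 = 143.25
χ² = Σ (O − E)² / E
  black short-haired: (204 − 143.25)² / 143.25 = 25.7631
  black long-haired: (108 − 143.25)² / 143.25 = 8.6741
  brown short-haired: (119 − 143.25)² / 143.25 = 4.1051
  brown long-haired: (142 − 143.25)² / 143.25 = 0.0109
χ² = 25.7631 + 8.6741 + 4.1051 + 0.0109 = 38.5532 ≈ 38.553
Degrees of freedom = 4 − 1 = 3; critical value at α = 0.05 is 7.815.
Since 38.553 > 7.815, we reject the null hypothesis — the data do not fit the 1:1:1:1 ratio.

38.553; not consistent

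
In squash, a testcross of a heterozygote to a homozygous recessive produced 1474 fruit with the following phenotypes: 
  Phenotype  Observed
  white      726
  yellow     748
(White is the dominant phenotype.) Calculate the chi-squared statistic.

A testcross of a heterozygote (Aa × aa) gives a 1:1 phenotypic ratio.
Under the 1:1 hypothesis (Σ ratio = 2, N = 1474):
  white: 1474 × 1/2 = 737
  yellow: 1474 × 1/2 = 737
χ² = Σ (O − E)² / E
  white: (726 − 737)² / 737 = 0.1642
  yellow: (748 − 737)² / 737 = 0.1642
χ² = 0.1642 + 0.1642 = 0.3284 ≈ 0.328

0.328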